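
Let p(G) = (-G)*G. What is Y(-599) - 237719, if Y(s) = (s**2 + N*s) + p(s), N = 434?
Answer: -497685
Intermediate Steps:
p(G) = -G**2
Y(s) = 434*s (Y(s) = (s**2 + 434*s) - s**2 = 434*s)
Y(-599) - 237719 = 434*(-599) - 237719 = -259966 - 237719 = -497685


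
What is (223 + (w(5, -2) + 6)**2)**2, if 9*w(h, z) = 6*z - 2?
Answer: 386633569/6561 ≈ 58929.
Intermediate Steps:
w(h, z) = -2/9 + 2*z/3 (w(h, z) = (6*z - 2)/9 = (-2 + 6*z)/9 = -2/9 + 2*z/3)
(223 + (w(5, -2) + 6)**2)**2 = (223 + ((-2/9 + (2/3)*(-2)) + 6)**2)**2 = (223 + ((-2/9 - 4/3) + 6)**2)**2 = (223 + (-14/9 + 6)**2)**2 = (223 + (40/9)**2)**2 = (223 + 1600/81)**2 = (19663/81)**2 = 386633569/6561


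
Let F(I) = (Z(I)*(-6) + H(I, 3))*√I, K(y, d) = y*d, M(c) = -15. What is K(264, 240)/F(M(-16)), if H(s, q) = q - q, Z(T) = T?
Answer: -704*I*√15/15 ≈ -181.77*I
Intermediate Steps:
H(s, q) = 0
K(y, d) = d*y
F(I) = -6*I^(3/2) (F(I) = (I*(-6) + 0)*√I = (-6*I + 0)*√I = (-6*I)*√I = -6*I^(3/2))
K(264, 240)/F(M(-16)) = (240*264)/((-(-90)*I*√15)) = 63360/((-(-90)*I*√15)) = 63360/((90*I*√15)) = 63360*(-I*√15/1350) = -704*I*√15/15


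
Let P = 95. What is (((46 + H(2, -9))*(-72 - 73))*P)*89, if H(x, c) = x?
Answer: -58846800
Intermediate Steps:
(((46 + H(2, -9))*(-72 - 73))*P)*89 = (((46 + 2)*(-72 - 73))*95)*89 = ((48*(-145))*95)*89 = -6960*95*89 = -661200*89 = -58846800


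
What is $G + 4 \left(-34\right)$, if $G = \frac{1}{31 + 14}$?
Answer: $- \frac{6119}{45} \approx -135.98$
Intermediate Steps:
$G = \frac{1}{45} \approx 0.022222$
$G + 4 \left(-34\right) = \frac{1}{45} + 4 \left(-34\right) = \frac{1}{45} - 136 = - \frac{6119}{45}$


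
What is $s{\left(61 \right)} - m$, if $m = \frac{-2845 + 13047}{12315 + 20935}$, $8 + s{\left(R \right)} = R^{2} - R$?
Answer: $\frac{60709399}{16625} \approx 3651.7$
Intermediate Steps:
$s{\left(R \right)} = -8 + R^{2} - R$ ($s{\left(R \right)} = -8 + \left(R^{2} - R\right) = -8 + R^{2} - R$)
$m = \frac{5101}{16625}$ ($m = \frac{10202}{33250} = 10202 \cdot \frac{1}{33250} = \frac{5101}{16625} \approx 0.30683$)
$s{\left(61 \right)} - m = \left(-8 + 61^{2} - 61\right) - \frac{5101}{16625} = \left(-8 + 3721 - 61\right) - \frac{5101}{16625} = 3652 - \frac{5101}{16625} = \frac{60709399}{16625}$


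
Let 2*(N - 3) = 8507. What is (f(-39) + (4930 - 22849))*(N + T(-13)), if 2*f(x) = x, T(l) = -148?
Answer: -294801309/4 ≈ -7.3700e+7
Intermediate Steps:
N = 8513/2 (N = 3 + (½)*8507 = 3 + 8507/2 = 8513/2 ≈ 4256.5)
f(x) = x/2
(f(-39) + (4930 - 22849))*(N + T(-13)) = ((½)*(-39) + (4930 - 22849))*(8513/2 - 148) = (-39/2 - 17919)*(8217/2) = -35877/2*8217/2 = -294801309/4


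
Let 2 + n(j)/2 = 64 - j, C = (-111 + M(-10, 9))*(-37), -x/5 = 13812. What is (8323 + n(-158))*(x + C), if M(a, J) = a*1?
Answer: -565940829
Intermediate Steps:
M(a, J) = a
x = -69060 (x = -5*13812 = -69060)
C = 4477 (C = (-111 - 10)*(-37) = -121*(-37) = 4477)
n(j) = 124 - 2*j (n(j) = -4 + 2*(64 - j) = -4 + (128 - 2*j) = 124 - 2*j)
(8323 + n(-158))*(x + C) = (8323 + (124 - 2*(-158)))*(-69060 + 4477) = (8323 + (124 + 316))*(-64583) = (8323 + 440)*(-64583) = 8763*(-64583) = -565940829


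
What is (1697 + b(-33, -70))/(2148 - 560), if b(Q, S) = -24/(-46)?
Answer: 39043/36524 ≈ 1.0690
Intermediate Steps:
b(Q, S) = 12/23 (b(Q, S) = -24*(-1/46) = 12/23)
(1697 + b(-33, -70))/(2148 - 560) = (1697 + 12/23)/(2148 - 560) = (39043/23)/1588 = (39043/23)*(1/1588) = 39043/36524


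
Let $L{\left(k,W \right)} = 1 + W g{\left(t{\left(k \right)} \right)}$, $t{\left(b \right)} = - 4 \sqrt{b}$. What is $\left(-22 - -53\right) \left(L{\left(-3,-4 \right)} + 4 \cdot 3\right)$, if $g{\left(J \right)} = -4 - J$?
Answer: $899 - 496 i \sqrt{3} \approx 899.0 - 859.1 i$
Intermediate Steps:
$L{\left(k,W \right)} = 1 + W \left(-4 + 4 \sqrt{k}\right)$ ($L{\left(k,W \right)} = 1 + W \left(-4 - - 4 \sqrt{k}\right) = 1 + W \left(-4 + 4 \sqrt{k}\right)$)
$\left(-22 - -53\right) \left(L{\left(-3,-4 \right)} + 4 \cdot 3\right) = \left(-22 - -53\right) \left(\left(1 + 4 \left(-4\right) \left(-1 + \sqrt{-3}\right)\right) + 4 \cdot 3\right) = \left(-22 + \left(-22 + 75\right)\right) \left(\left(1 + 4 \left(-4\right) \left(-1 + i \sqrt{3}\right)\right) + 12\right) = \left(-22 + 53\right) \left(\left(1 + \left(16 - 16 i \sqrt{3}\right)\right) + 12\right) = 31 \left(\left(17 - 16 i \sqrt{3}\right) + 12\right) = 31 \left(29 - 16 i \sqrt{3}\right) = 899 - 496 i \sqrt{3}$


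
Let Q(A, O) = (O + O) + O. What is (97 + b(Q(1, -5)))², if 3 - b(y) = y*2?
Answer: 16900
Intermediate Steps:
Q(A, O) = 3*O (Q(A, O) = 2*O + O = 3*O)
b(y) = 3 - 2*y (b(y) = 3 - y*2 = 3 - 2*y)
(97 + b(Q(1, -5)))² = (97 + (3 - 6*(-5)))² = (97 + (3 - 2*(-15)))² = (97 + (3 + 30))² = (97 + 33)² = 130² = 16900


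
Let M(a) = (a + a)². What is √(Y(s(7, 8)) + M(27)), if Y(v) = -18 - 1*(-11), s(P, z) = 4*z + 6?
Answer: √2909 ≈ 53.935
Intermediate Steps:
s(P, z) = 6 + 4*z
M(a) = 4*a² (M(a) = (2*a)² = 4*a²)
Y(v) = -7 (Y(v) = -18 + 11 = -7)
√(Y(s(7, 8)) + M(27)) = √(-7 + 4*27²) = √(-7 + 4*729) = √(-7 + 2916) = √2909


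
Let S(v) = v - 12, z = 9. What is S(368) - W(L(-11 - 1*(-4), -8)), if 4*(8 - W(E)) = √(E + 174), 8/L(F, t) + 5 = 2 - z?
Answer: 348 + √390/6 ≈ 351.29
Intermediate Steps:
S(v) = -12 + v
L(F, t) = -⅔ (L(F, t) = 8/(-5 + (2 - 1*9)) = 8/(-5 + (2 - 9)) = 8/(-5 - 7) = 8/(-12) = 8*(-1/12) = -⅔)
W(E) = 8 - √(174 + E)/4 (W(E) = 8 - √(E + 174)/4 = 8 - √(174 + E)/4)
S(368) - W(L(-11 - 1*(-4), -8)) = (-12 + 368) - (8 - √(174 - ⅔)/4) = 356 - (8 - √390/6) = 356 + (-8 + √390/6) = 348 + √390/6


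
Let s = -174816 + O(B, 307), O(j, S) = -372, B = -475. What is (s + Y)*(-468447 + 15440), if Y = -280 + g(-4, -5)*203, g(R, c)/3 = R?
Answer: 80591757328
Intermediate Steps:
g(R, c) = 3*R
s = -175188 (s = -174816 - 372 = -175188)
Y = -2716 (Y = -280 + (3*(-4))*203 = -280 - 12*203 = -280 - 2436 = -2716)
(s + Y)*(-468447 + 15440) = (-175188 - 2716)*(-468447 + 15440) = -177904*(-453007) = 80591757328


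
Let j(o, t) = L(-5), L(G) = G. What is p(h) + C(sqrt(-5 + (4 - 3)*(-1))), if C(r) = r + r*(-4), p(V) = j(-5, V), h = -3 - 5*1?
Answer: -5 - 3*I*sqrt(6) ≈ -5.0 - 7.3485*I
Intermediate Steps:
j(o, t) = -5
h = -8 (h = -3 - 5 = -8)
p(V) = -5
C(r) = -3*r (C(r) = r - 4*r = -3*r)
p(h) + C(sqrt(-5 + (4 - 3)*(-1))) = -5 - 3*sqrt(-5 + (4 - 3)*(-1)) = -5 - 3*sqrt(-5 + 1*(-1)) = -5 - 3*sqrt(-5 - 1) = -5 - 3*I*sqrt(6)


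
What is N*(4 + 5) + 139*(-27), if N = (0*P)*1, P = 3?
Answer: -3753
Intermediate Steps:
N = 0 (N = (0*3)*1 = 0*1 = 0)
N*(4 + 5) + 139*(-27) = 0*(4 + 5) + 139*(-27) = 0*9 - 3753 = 0 - 3753 = -3753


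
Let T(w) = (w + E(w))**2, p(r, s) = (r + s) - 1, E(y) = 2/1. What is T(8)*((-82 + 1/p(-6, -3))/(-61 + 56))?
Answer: 1642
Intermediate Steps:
E(y) = 2 (E(y) = 2*1 = 2)
p(r, s) = -1 + r + s
T(w) = (2 + w)**2 (T(w) = (w + 2)**2 = (2 + w)**2)
T(8)*((-82 + 1/p(-6, -3))/(-61 + 56)) = (2 + 8)**2*((-82 + 1/(-1 - 6 - 3))/(-61 + 56)) = 10**2*((-82 + 1/(-10))/(-5)) = 100*((-82 - 1/10)*(-1/5)) = 100*(-821/10*(-1/5)) = 100*(821/50) = 1642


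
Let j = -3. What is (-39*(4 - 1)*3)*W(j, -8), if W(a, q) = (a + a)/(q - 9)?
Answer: -2106/17 ≈ -123.88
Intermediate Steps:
W(a, q) = 2*a/(-9 + q) (W(a, q) = (2*a)/(-9 + q) = 2*a/(-9 + q))
(-39*(4 - 1)*3)*W(j, -8) = (-39*(4 - 1)*3)*(2*(-3)/(-9 - 8)) = (-117*3)*(2*(-3)/(-17)) = (-39*9)*(2*(-3)*(-1/17)) = -351*6/17 = -2106/17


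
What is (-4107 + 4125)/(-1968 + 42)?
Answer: -1/107 ≈ -0.0093458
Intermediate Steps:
(-4107 + 4125)/(-1968 + 42) = 18/(-1926) = 18*(-1/1926) = -1/107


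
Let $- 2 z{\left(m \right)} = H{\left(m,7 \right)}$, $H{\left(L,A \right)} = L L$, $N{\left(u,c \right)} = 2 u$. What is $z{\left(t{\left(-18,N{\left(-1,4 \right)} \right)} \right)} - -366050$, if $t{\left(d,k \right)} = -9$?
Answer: $\frac{732019}{2} \approx 3.6601 \cdot 10^{5}$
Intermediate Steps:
$H{\left(L,A \right)} = L^{2}$
$z{\left(m \right)} = - \frac{m^{2}}{2}$
$z{\left(t{\left(-18,N{\left(-1,4 \right)} \right)} \right)} - -366050 = - \frac{\left(-9\right)^{2}}{2} - -366050 = \left(- \frac{1}{2}\right) 81 + 366050 = - \frac{81}{2} + 366050 = \frac{732019}{2}$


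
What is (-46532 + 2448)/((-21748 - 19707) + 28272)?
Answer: 44084/13183 ≈ 3.3440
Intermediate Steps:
(-46532 + 2448)/((-21748 - 19707) + 28272) = -44084/(-41455 + 28272) = -44084/(-13183) = -44084*(-1/13183) = 44084/13183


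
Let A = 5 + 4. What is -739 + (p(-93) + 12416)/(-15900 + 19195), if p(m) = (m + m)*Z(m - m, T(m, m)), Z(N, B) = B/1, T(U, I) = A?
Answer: -2424263/3295 ≈ -735.74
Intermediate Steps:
A = 9
T(U, I) = 9
Z(N, B) = B (Z(N, B) = B*1 = B)
p(m) = 18*m (p(m) = (m + m)*9 = (2*m)*9 = 18*m)
-739 + (p(-93) + 12416)/(-15900 + 19195) = -739 + (18*(-93) + 12416)/(-15900 + 19195) = -739 + (-1674 + 12416)/3295 = -739 + 10742*(1/3295) = -739 + 10742/3295 = -2424263/3295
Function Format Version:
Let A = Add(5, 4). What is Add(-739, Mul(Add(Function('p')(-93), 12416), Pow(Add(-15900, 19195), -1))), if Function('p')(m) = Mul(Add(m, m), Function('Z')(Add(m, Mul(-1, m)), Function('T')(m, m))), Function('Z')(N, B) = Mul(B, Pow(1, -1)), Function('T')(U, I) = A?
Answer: Rational(-2424263, 3295) ≈ -735.74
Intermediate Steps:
A = 9
Function('T')(U, I) = 9
Function('Z')(N, B) = B (Function('Z')(N, B) = Mul(B, 1) = B)
Function('p')(m) = Mul(18, m) (Function('p')(m) = Mul(Add(m, m), 9) = Mul(Mul(2, m), 9) = Mul(18, m))
Add(-739, Mul(Add(Function('p')(-93), 12416), Pow(Add(-15900, 19195), -1))) = Add(-739, Mul(Add(Mul(18, -93), 12416), Pow(Add(-15900, 19195), -1))) = Add(-739, Mul(Add(-1674, 12416), Pow(3295, -1))) = Add(-739, Mul(10742, Rational(1, 3295))) = Add(-739, Rational(10742, 3295)) = Rational(-2424263, 3295)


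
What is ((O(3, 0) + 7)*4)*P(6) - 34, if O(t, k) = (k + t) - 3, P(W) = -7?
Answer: -230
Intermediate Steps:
O(t, k) = -3 + k + t
((O(3, 0) + 7)*4)*P(6) - 34 = (((-3 + 0 + 3) + 7)*4)*(-7) - 34 = ((0 + 7)*4)*(-7) - 34 = (7*4)*(-7) - 34 = 28*(-7) - 34 = -196 - 34 = -230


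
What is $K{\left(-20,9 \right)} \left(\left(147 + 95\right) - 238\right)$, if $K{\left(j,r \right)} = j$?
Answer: $-80$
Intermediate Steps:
$K{\left(-20,9 \right)} \left(\left(147 + 95\right) - 238\right) = - 20 \left(\left(147 + 95\right) - 238\right) = - 20 \left(242 - 238\right) = \left(-20\right) 4 = -80$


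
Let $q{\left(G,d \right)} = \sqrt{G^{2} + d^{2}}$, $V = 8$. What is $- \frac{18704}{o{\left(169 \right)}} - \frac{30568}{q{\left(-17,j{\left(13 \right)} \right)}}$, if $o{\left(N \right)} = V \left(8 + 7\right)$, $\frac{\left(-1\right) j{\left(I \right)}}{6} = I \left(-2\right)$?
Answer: $- \frac{2338}{15} - \frac{30568 \sqrt{985}}{4925} \approx -350.66$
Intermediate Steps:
$j{\left(I \right)} = 12 I$ ($j{\left(I \right)} = - 6 I \left(-2\right) = - 6 \left(- 2 I\right) = 12 I$)
$o{\left(N \right)} = 120$ ($o{\left(N \right)} = 8 \left(8 + 7\right) = 8 \cdot 15 = 120$)
$- \frac{18704}{o{\left(169 \right)}} - \frac{30568}{q{\left(-17,j{\left(13 \right)} \right)}} = - \frac{18704}{120} - \frac{30568}{\sqrt{\left(-17\right)^{2} + \left(12 \cdot 13\right)^{2}}} = \left(-18704\right) \frac{1}{120} - \frac{30568}{\sqrt{289 + 156^{2}}} = - \frac{2338}{15} - \frac{30568}{\sqrt{289 + 24336}} = - \frac{2338}{15} - \frac{30568}{\sqrt{24625}} = - \frac{2338}{15} - \frac{30568}{5 \sqrt{985}} = - \frac{2338}{15} - 30568 \frac{\sqrt{985}}{4925} = - \frac{2338}{15} - \frac{30568 \sqrt{985}}{4925}$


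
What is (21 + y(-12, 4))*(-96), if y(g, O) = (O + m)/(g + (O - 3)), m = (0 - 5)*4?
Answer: -23712/11 ≈ -2155.6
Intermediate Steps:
m = -20 (m = -5*4 = -20)
y(g, O) = (-20 + O)/(-3 + O + g) (y(g, O) = (O - 20)/(g + (O - 3)) = (-20 + O)/(g + (-3 + O)) = (-20 + O)/(-3 + O + g))
(21 + y(-12, 4))*(-96) = (21 + (-20 + 4)/(-3 + 4 - 12))*(-96) = (21 - 16/(-11))*(-96) = (21 - 1/11*(-16))*(-96) = (21 + 16/11)*(-96) = (247/11)*(-96) = -23712/11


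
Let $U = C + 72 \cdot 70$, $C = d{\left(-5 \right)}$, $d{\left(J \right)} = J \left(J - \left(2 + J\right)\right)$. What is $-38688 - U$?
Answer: $-43738$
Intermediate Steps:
$d{\left(J \right)} = - 2 J$ ($d{\left(J \right)} = J \left(-2\right) = - 2 J$)
$C = 10$ ($C = \left(-2\right) \left(-5\right) = 10$)
$U = 5050$ ($U = 10 + 72 \cdot 70 = 10 + 5040 = 5050$)
$-38688 - U = -38688 - 5050 = -43738$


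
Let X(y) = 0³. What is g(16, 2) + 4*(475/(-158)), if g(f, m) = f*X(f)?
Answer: -950/79 ≈ -12.025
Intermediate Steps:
X(y) = 0
g(f, m) = 0 (g(f, m) = f*0 = 0)
g(16, 2) + 4*(475/(-158)) = 0 + 4*(475/(-158)) = 0 + 4*(475*(-1/158)) = 0 + 4*(-475/158) = 0 - 950/79 = -950/79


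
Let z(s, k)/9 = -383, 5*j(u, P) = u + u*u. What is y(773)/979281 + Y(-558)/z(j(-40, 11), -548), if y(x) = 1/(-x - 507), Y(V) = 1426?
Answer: -66202297301/160027572480 ≈ -0.41369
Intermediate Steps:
j(u, P) = u/5 + u**2/5 (j(u, P) = (u + u*u)/5 = (u + u**2)/5 = u/5 + u**2/5)
z(s, k) = -3447 (z(s, k) = 9*(-383) = -3447)
y(x) = 1/(-507 - x)
y(773)/979281 + Y(-558)/z(j(-40, 11), -548) = -1/(507 + 773)/979281 + 1426/(-3447) = -1/1280*(1/979281) + 1426*(-1/3447) = -1*1/1280*(1/979281) - 1426/3447 = -1/1280*1/979281 - 1426/3447 = -1/1253479680 - 1426/3447 = -66202297301/160027572480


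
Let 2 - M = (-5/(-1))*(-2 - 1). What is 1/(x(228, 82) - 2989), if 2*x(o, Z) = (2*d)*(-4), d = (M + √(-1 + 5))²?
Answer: -1/4433 ≈ -0.00022558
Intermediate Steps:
M = 17 (M = 2 - (-5/(-1))*(-2 - 1) = 2 - (-5*(-1))*(-3) = 2 - 5*(-3) = 2 - 1*(-15) = 2 + 15 = 17)
d = 361 (d = (17 + √(-1 + 5))² = (17 + √4)² = (17 + 2)² = 19² = 361)
x(o, Z) = -1444 (x(o, Z) = ((2*361)*(-4))/2 = (722*(-4))/2 = (½)*(-2888) = -1444)
1/(x(228, 82) - 2989) = 1/(-1444 - 2989) = 1/(-4433) = -1/4433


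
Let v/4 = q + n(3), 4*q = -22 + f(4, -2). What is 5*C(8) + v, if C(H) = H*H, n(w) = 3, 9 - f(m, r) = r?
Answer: 321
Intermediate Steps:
f(m, r) = 9 - r
q = -11/4 (q = (-22 + (9 - 1*(-2)))/4 = (-22 + (9 + 2))/4 = (-22 + 11)/4 = (¼)*(-11) = -11/4 ≈ -2.7500)
C(H) = H²
v = 1 (v = 4*(-11/4 + 3) = 4*(¼) = 1)
5*C(8) + v = 5*8² + 1 = 5*64 + 1 = 320 + 1 = 321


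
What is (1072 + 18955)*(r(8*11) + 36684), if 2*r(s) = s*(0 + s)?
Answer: 812215012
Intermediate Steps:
r(s) = s²/2 (r(s) = (s*(0 + s))/2 = (s*s)/2 = s²/2)
(1072 + 18955)*(r(8*11) + 36684) = (1072 + 18955)*((8*11)²/2 + 36684) = 20027*((½)*88² + 36684) = 20027*((½)*7744 + 36684) = 20027*(3872 + 36684) = 20027*40556 = 812215012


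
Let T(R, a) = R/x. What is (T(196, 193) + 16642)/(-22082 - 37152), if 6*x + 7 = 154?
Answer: -8325/29617 ≈ -0.28109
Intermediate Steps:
x = 49/2 (x = -7/6 + (⅙)*154 = -7/6 + 77/3 = 49/2 ≈ 24.500)
T(R, a) = 2*R/49 (T(R, a) = R/(49/2) = R*(2/49) = 2*R/49)
(T(196, 193) + 16642)/(-22082 - 37152) = ((2/49)*196 + 16642)/(-22082 - 37152) = (8 + 16642)/(-59234) = 16650*(-1/59234) = -8325/29617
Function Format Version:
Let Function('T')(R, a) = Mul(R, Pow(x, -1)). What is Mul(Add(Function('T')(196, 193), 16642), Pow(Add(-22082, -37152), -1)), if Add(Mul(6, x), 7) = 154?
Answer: Rational(-8325, 29617) ≈ -0.28109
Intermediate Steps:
x = Rational(49, 2) (x = Add(Rational(-7, 6), Mul(Rational(1, 6), 154)) = Add(Rational(-7, 6), Rational(77, 3)) = Rational(49, 2) ≈ 24.500)
Function('T')(R, a) = Mul(Rational(2, 49), R) (Function('T')(R, a) = Mul(R, Pow(Rational(49, 2), -1)) = Mul(R, Rational(2, 49)) = Mul(Rational(2, 49), R))
Mul(Add(Function('T')(196, 193), 16642), Pow(Add(-22082, -37152), -1)) = Mul(Add(Mul(Rational(2, 49), 196), 16642), Pow(Add(-22082, -37152), -1)) = Mul(Add(8, 16642), Pow(-59234, -1)) = Mul(16650, Rational(-1, 59234)) = Rational(-8325, 29617)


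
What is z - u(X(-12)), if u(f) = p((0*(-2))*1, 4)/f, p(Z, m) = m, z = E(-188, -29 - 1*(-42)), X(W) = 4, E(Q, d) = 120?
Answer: 119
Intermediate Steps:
z = 120
u(f) = 4/f
z - u(X(-12)) = 120 - 4/4 = 120 - 1*1 = 120 - 1 = 119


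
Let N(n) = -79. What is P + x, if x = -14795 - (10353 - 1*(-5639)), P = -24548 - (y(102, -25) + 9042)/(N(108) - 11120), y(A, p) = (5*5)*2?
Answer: -619687573/11199 ≈ -55334.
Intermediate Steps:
y(A, p) = 50 (y(A, p) = 25*2 = 50)
P = -274903960/11199 (P = -24548 - (50 + 9042)/(-79 - 11120) = -24548 - 9092/(-11199) = -24548 - 9092*(-1)/11199 = -24548 - 1*(-9092/11199) = -24548 + 9092/11199 = -274903960/11199 ≈ -24547.)
x = -30787 (x = -14795 - (10353 + 5639) = -14795 - 1*15992 = -14795 - 15992 = -30787)
P + x = -274903960/11199 - 30787 = -619687573/11199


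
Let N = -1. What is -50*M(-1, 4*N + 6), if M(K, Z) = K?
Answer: 50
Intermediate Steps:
-50*M(-1, 4*N + 6) = -50*(-1) = 50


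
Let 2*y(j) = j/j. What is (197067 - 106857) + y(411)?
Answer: 180421/2 ≈ 90211.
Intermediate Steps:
y(j) = 1/2 (y(j) = (j/j)/2 = (1/2)*1 = 1/2)
(197067 - 106857) + y(411) = (197067 - 106857) + 1/2 = 90210 + 1/2 = 180421/2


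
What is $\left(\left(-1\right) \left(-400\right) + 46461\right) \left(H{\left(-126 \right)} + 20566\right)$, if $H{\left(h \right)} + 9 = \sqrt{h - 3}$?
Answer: $963321577 + 46861 i \sqrt{129} \approx 9.6332 \cdot 10^{8} + 5.3224 \cdot 10^{5} i$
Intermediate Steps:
$H{\left(h \right)} = -9 + \sqrt{-3 + h}$ ($H{\left(h \right)} = -9 + \sqrt{h - 3} = -9 + \sqrt{-3 + h}$)
$\left(\left(-1\right) \left(-400\right) + 46461\right) \left(H{\left(-126 \right)} + 20566\right) = \left(\left(-1\right) \left(-400\right) + 46461\right) \left(\left(-9 + \sqrt{-3 - 126}\right) + 20566\right) = \left(400 + 46461\right) \left(\left(-9 + \sqrt{-129}\right) + 20566\right) = 46861 \left(\left(-9 + i \sqrt{129}\right) + 20566\right) = 46861 \left(20557 + i \sqrt{129}\right) = 963321577 + 46861 i \sqrt{129}$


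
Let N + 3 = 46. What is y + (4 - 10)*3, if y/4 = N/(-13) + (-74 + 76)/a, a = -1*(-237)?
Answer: -96118/3081 ≈ -31.197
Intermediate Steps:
N = 43 (N = -3 + 46 = 43)
a = 237
y = -40660/3081 (y = 4*(43/(-13) + (-74 + 76)/237) = 4*(43*(-1/13) + 2*(1/237)) = 4*(-43/13 + 2/237) = 4*(-10165/3081) = -40660/3081 ≈ -13.197)
y + (4 - 10)*3 = -40660/3081 + (4 - 10)*3 = -40660/3081 - 6*3 = -40660/3081 - 18 = -96118/3081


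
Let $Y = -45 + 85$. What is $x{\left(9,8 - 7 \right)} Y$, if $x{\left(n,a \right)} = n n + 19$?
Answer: $4000$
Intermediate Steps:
$x{\left(n,a \right)} = 19 + n^{2}$ ($x{\left(n,a \right)} = n^{2} + 19 = 19 + n^{2}$)
$Y = 40$
$x{\left(9,8 - 7 \right)} Y = \left(19 + 9^{2}\right) 40 = \left(19 + 81\right) 40 = 100 \cdot 40 = 4000$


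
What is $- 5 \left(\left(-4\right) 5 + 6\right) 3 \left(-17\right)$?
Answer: $-3570$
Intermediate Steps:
$- 5 \left(\left(-4\right) 5 + 6\right) 3 \left(-17\right) = - 5 \left(-20 + 6\right) 3 \left(-17\right) = \left(-5\right) \left(-14\right) 3 \left(-17\right) = 70 \cdot 3 \left(-17\right) = 210 \left(-17\right) = -3570$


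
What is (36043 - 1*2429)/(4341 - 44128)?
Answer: -33614/39787 ≈ -0.84485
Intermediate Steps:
(36043 - 1*2429)/(4341 - 44128) = (36043 - 2429)/(-39787) = 33614*(-1/39787) = -33614/39787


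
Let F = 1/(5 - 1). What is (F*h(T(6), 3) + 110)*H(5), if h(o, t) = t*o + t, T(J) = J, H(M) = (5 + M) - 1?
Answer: 4149/4 ≈ 1037.3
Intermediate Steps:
H(M) = 4 + M
F = ¼ (F = 1/4 = ¼ ≈ 0.25000)
h(o, t) = t + o*t (h(o, t) = o*t + t = t + o*t)
(F*h(T(6), 3) + 110)*H(5) = ((3*(1 + 6))/4 + 110)*(4 + 5) = ((3*7)/4 + 110)*9 = ((¼)*21 + 110)*9 = (21/4 + 110)*9 = (461/4)*9 = 4149/4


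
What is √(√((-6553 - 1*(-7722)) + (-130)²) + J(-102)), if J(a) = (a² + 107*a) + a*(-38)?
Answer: √(3366 + √18069) ≈ 59.164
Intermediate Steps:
J(a) = a² + 69*a (J(a) = (a² + 107*a) - 38*a = a² + 69*a)
√(√((-6553 - 1*(-7722)) + (-130)²) + J(-102)) = √(√((-6553 - 1*(-7722)) + (-130)²) - 102*(69 - 102)) = √(√((-6553 + 7722) + 16900) - 102*(-33)) = √(√(1169 + 16900) + 3366) = √(√18069 + 3366) = √(3366 + √18069)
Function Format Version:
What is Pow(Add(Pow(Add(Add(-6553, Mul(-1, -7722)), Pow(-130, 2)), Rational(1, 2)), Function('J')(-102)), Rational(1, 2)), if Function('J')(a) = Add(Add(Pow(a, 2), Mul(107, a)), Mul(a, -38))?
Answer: Pow(Add(3366, Pow(18069, Rational(1, 2))), Rational(1, 2)) ≈ 59.164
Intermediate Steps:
Function('J')(a) = Add(Pow(a, 2), Mul(69, a)) (Function('J')(a) = Add(Add(Pow(a, 2), Mul(107, a)), Mul(-38, a)) = Add(Pow(a, 2), Mul(69, a)))
Pow(Add(Pow(Add(Add(-6553, Mul(-1, -7722)), Pow(-130, 2)), Rational(1, 2)), Function('J')(-102)), Rational(1, 2)) = Pow(Add(Pow(Add(Add(-6553, Mul(-1, -7722)), Pow(-130, 2)), Rational(1, 2)), Mul(-102, Add(69, -102))), Rational(1, 2)) = Pow(Add(Pow(Add(Add(-6553, 7722), 16900), Rational(1, 2)), Mul(-102, -33)), Rational(1, 2)) = Pow(Add(Pow(Add(1169, 16900), Rational(1, 2)), 3366), Rational(1, 2)) = Pow(Add(Pow(18069, Rational(1, 2)), 3366), Rational(1, 2)) = Pow(Add(3366, Pow(18069, Rational(1, 2))), Rational(1, 2))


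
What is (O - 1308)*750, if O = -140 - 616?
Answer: -1548000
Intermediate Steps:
O = -756
(O - 1308)*750 = (-756 - 1308)*750 = -2064*750 = -1548000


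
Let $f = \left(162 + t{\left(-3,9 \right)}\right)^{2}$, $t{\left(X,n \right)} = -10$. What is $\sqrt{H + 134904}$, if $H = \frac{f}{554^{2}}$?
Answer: $\frac{2 \sqrt{2587763698}}{277} \approx 367.29$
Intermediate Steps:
$f = 23104$ ($f = \left(162 - 10\right)^{2} = 152^{2} = 23104$)
$H = \frac{5776}{76729}$ ($H = \frac{23104}{554^{2}} = \frac{23104}{306916} = 23104 \cdot \frac{1}{306916} = \frac{5776}{76729} \approx 0.075278$)
$\sqrt{H + 134904} = \sqrt{\frac{5776}{76729} + 134904} = \sqrt{\frac{10351054792}{76729}} = \frac{2 \sqrt{2587763698}}{277}$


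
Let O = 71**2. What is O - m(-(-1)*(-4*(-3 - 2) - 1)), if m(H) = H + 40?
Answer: 4982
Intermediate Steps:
O = 5041
m(H) = 40 + H
O - m(-(-1)*(-4*(-3 - 2) - 1)) = 5041 - (40 - (-1)*(-4*(-3 - 2) - 1)) = 5041 - (40 - (-1)*(-4*(-5) - 1)) = 5041 - (40 - (-1)*(20 - 1)) = 5041 - (40 - (-1)*19) = 5041 - (40 - 1*(-19)) = 5041 - (40 + 19) = 5041 - 1*59 = 5041 - 59 = 4982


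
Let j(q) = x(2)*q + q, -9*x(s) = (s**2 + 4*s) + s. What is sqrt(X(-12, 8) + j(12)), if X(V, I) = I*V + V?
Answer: 2*I*sqrt(258)/3 ≈ 10.708*I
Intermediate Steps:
x(s) = -5*s/9 - s**2/9 (x(s) = -((s**2 + 4*s) + s)/9 = -(s**2 + 5*s)/9 = -5*s/9 - s**2/9)
X(V, I) = V + I*V
j(q) = -5*q/9 (j(q) = (-1/9*2*(5 + 2))*q + q = (-1/9*2*7)*q + q = -14*q/9 + q = -5*q/9)
sqrt(X(-12, 8) + j(12)) = sqrt(-12*(1 + 8) - 5/9*12) = sqrt(-12*9 - 20/3) = sqrt(-108 - 20/3) = sqrt(-344/3) = 2*I*sqrt(258)/3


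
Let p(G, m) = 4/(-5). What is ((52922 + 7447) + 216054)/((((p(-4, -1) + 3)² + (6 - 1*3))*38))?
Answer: 987225/1064 ≈ 927.84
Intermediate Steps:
p(G, m) = -⅘ (p(G, m) = 4*(-⅕) = -⅘)
((52922 + 7447) + 216054)/((((p(-4, -1) + 3)² + (6 - 1*3))*38)) = ((52922 + 7447) + 216054)/((((-⅘ + 3)² + (6 - 1*3))*38)) = (60369 + 216054)/((((11/5)² + (6 - 3))*38)) = 276423/(((121/25 + 3)*38)) = 276423/(((196/25)*38)) = 276423/(7448/25) = 276423*(25/7448) = 987225/1064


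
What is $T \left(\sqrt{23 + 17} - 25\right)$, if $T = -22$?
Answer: $550 - 44 \sqrt{10} \approx 410.86$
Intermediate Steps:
$T \left(\sqrt{23 + 17} - 25\right) = - 22 \left(\sqrt{23 + 17} - 25\right) = - 22 \left(\sqrt{40} - 25\right) = - 22 \left(2 \sqrt{10} - 25\right) = - 22 \left(-25 + 2 \sqrt{10}\right) = 550 - 44 \sqrt{10}$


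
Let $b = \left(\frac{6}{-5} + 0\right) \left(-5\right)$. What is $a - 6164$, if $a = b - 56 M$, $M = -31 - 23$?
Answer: $-3134$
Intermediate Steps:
$M = -54$
$b = 6$ ($b = \left(6 \left(- \frac{1}{5}\right) + 0\right) \left(-5\right) = \left(- \frac{6}{5} + 0\right) \left(-5\right) = \left(- \frac{6}{5}\right) \left(-5\right) = 6$)
$a = 3030$ ($a = 6 - -3024 = 6 + 3024 = 3030$)
$a - 6164 = 3030 - 6164 = -3134$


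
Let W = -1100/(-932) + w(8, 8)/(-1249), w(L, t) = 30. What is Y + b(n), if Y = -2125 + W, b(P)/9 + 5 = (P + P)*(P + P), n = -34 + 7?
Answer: 7006279743/291017 ≈ 24075.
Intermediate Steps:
n = -27
W = 336485/291017 (W = -1100/(-932) + 30/(-1249) = -1100*(-1/932) + 30*(-1/1249) = 275/233 - 30/1249 = 336485/291017 ≈ 1.1562)
b(P) = -45 + 36*P² (b(P) = -45 + 9*((P + P)*(P + P)) = -45 + 9*((2*P)*(2*P)) = -45 + 9*(4*P²) = -45 + 36*P²)
Y = -618074640/291017 (Y = -2125 + 336485/291017 = -618074640/291017 ≈ -2123.8)
Y + b(n) = -618074640/291017 + (-45 + 36*(-27)²) = -618074640/291017 + (-45 + 36*729) = -618074640/291017 + (-45 + 26244) = -618074640/291017 + 26199 = 7006279743/291017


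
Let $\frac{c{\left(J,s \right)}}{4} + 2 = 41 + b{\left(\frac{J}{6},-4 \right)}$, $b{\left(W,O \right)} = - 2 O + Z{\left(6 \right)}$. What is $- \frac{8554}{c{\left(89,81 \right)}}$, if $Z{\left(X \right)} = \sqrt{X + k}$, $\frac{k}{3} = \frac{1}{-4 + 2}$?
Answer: $- \frac{201019}{4409} + \frac{12831 \sqrt{2}}{8818} \approx -43.535$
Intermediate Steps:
$k = - \frac{3}{2}$ ($k = \frac{3}{-4 + 2} = \frac{3}{-2} = 3 \left(- \frac{1}{2}\right) = - \frac{3}{2} \approx -1.5$)
$Z{\left(X \right)} = \sqrt{- \frac{3}{2} + X}$ ($Z{\left(X \right)} = \sqrt{X - \frac{3}{2}} = \sqrt{- \frac{3}{2} + X}$)
$b{\left(W,O \right)} = - 2 O + \frac{3 \sqrt{2}}{2}$ ($b{\left(W,O \right)} = - 2 O + \frac{\sqrt{-6 + 4 \cdot 6}}{2} = - 2 O + \frac{\sqrt{-6 + 24}}{2} = - 2 O + \frac{\sqrt{18}}{2} = - 2 O + \frac{3 \sqrt{2}}{2}$)
$c{\left(J,s \right)} = 188 + 6 \sqrt{2}$ ($c{\left(J,s \right)} = -8 + 4 \left(41 + \left(\left(-2\right) \left(-4\right) + \frac{3 \sqrt{2}}{2}\right)\right) = -8 + 4 \left(41 + \left(8 + \frac{3 \sqrt{2}}{2}\right)\right) = -8 + 4 \left(49 + \frac{3 \sqrt{2}}{2}\right) = -8 + \left(196 + 6 \sqrt{2}\right) = 188 + 6 \sqrt{2}$)
$- \frac{8554}{c{\left(89,81 \right)}} = - \frac{8554}{188 + 6 \sqrt{2}}$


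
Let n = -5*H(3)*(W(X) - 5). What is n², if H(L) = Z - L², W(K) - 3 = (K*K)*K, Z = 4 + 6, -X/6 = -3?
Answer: 849722500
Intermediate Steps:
X = 18 (X = -6*(-3) = 18)
Z = 10
W(K) = 3 + K³ (W(K) = 3 + (K*K)*K = 3 + K²*K = 3 + K³)
H(L) = 10 - L²
n = -29150 (n = -5*(10 - 1*3²)*((3 + 18³) - 5) = -5*(10 - 1*9)*((3 + 5832) - 5) = -5*(10 - 9)*(5835 - 5) = -5*5830 = -29150)
n² = (-29150)² = 849722500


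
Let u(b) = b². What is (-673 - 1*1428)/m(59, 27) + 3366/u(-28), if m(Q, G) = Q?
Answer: -724295/23128 ≈ -31.317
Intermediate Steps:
(-673 - 1*1428)/m(59, 27) + 3366/u(-28) = (-673 - 1*1428)/59 + 3366/((-28)²) = (-673 - 1428)*(1/59) + 3366/784 = -2101*1/59 + 3366*(1/784) = -2101/59 + 1683/392 = -724295/23128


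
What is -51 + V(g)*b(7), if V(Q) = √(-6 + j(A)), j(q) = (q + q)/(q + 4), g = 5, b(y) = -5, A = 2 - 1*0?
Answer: -51 - 20*I*√3/3 ≈ -51.0 - 11.547*I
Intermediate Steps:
A = 2 (A = 2 + 0 = 2)
j(q) = 2*q/(4 + q) (j(q) = (2*q)/(4 + q) = 2*q/(4 + q))
V(Q) = 4*I*√3/3 (V(Q) = √(-6 + 2*2/(4 + 2)) = √(-6 + 2*2/6) = √(-6 + 2*2*(⅙)) = √(-6 + ⅔) = √(-16/3) = 4*I*√3/3)
-51 + V(g)*b(7) = -51 + (4*I*√3/3)*(-5) = -51 - 20*I*√3/3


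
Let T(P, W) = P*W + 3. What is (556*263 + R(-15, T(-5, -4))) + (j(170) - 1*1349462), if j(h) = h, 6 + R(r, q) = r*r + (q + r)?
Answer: -1202837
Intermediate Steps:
T(P, W) = 3 + P*W
R(r, q) = -6 + q + r + r² (R(r, q) = -6 + (r*r + (q + r)) = -6 + (r² + (q + r)) = -6 + (q + r + r²) = -6 + q + r + r²)
(556*263 + R(-15, T(-5, -4))) + (j(170) - 1*1349462) = (556*263 + (-6 + (3 - 5*(-4)) - 15 + (-15)²)) + (170 - 1*1349462) = (146228 + (-6 + (3 + 20) - 15 + 225)) + (170 - 1349462) = (146228 + (-6 + 23 - 15 + 225)) - 1349292 = (146228 + 227) - 1349292 = 146455 - 1349292 = -1202837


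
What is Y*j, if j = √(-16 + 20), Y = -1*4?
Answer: -8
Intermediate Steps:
Y = -4
j = 2 (j = √4 = 2)
Y*j = -4*2 = -8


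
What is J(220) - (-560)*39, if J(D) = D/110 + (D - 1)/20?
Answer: 437059/20 ≈ 21853.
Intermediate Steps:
J(D) = -1/20 + 13*D/220 (J(D) = D*(1/110) + (-1 + D)*(1/20) = D/110 + (-1/20 + D/20) = -1/20 + 13*D/220)
J(220) - (-560)*39 = (-1/20 + (13/220)*220) - (-560)*39 = (-1/20 + 13) - 1*(-21840) = 259/20 + 21840 = 437059/20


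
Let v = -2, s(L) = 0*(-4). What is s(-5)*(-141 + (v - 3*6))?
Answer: 0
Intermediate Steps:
s(L) = 0
s(-5)*(-141 + (v - 3*6)) = 0*(-141 + (-2 - 3*6)) = 0*(-141 + (-2 - 18)) = 0*(-141 - 20) = 0*(-161) = 0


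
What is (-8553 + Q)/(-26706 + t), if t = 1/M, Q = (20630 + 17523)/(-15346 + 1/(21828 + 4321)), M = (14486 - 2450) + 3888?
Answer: 18223252233320648/56883987941337893 ≈ 0.32036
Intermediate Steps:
M = 15924 (M = 12036 + 3888 = 15924)
Q = -997662797/401282553 (Q = 38153/(-15346 + 1/26149) = 38153/(-401282553/26149) = 38153*(-26149/401282553) = -997662797/401282553 ≈ -2.4862)
t = 1/15924 ≈ 6.2798e-5
(-8553 + Q)/(-26706 + t) = (-8553 - 997662797/401282553)/(-26706 + 1/15924) = -3433167338606/(401282553*(-425266343/15924)) = -3433167338606/401282553*(-15924/425266343) = 18223252233320648/56883987941337893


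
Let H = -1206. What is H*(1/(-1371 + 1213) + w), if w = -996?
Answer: 94893507/79 ≈ 1.2012e+6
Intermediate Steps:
H*(1/(-1371 + 1213) + w) = -1206*(1/(-1371 + 1213) - 996) = -1206*(1/(-158) - 996) = -1206*(-1/158 - 996) = -1206*(-157369/158) = 94893507/79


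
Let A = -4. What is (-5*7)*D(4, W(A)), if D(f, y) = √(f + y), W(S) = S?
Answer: 0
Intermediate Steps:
(-5*7)*D(4, W(A)) = (-5*7)*√(4 - 4) = -35*√0 = -35*0 = 0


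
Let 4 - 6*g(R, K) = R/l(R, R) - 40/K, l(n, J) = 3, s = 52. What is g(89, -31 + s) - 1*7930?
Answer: -999679/126 ≈ -7934.0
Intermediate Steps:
g(R, K) = 2/3 - R/18 + 20/(3*K) (g(R, K) = 2/3 - (R/3 - 40/K)/6 = 2/3 - (-40/K + R/3)/6 = 2/3 + (-R/18 + 20/(3*K)) = 2/3 - R/18 + 20/(3*K))
g(89, -31 + s) - 1*7930 = (120 + (-31 + 52)*(12 - 1*89))/(18*(-31 + 52)) - 1*7930 = (1/18)*(120 + 21*(12 - 89))/21 - 7930 = (1/18)*(1/21)*(120 + 21*(-77)) - 7930 = (1/18)*(1/21)*(120 - 1617) - 7930 = (1/18)*(1/21)*(-1497) - 7930 = -499/126 - 7930 = -999679/126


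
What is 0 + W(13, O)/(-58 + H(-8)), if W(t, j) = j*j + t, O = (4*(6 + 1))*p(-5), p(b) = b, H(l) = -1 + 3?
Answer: -19613/56 ≈ -350.23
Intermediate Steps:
H(l) = 2
O = -140 (O = (4*(6 + 1))*(-5) = (4*7)*(-5) = 28*(-5) = -140)
W(t, j) = t + j**2 (W(t, j) = j**2 + t = t + j**2)
0 + W(13, O)/(-58 + H(-8)) = 0 + (13 + (-140)**2)/(-58 + 2) = 0 + (13 + 19600)/(-56) = 0 + 19613*(-1/56) = 0 - 19613/56 = -19613/56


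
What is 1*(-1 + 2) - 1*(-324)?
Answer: 325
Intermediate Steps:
1*(-1 + 2) - 1*(-324) = 1*1 + 324 = 1 + 324 = 325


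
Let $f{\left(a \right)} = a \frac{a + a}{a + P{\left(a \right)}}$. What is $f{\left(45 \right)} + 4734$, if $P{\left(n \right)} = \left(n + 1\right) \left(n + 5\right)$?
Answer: $\frac{2221056}{469} \approx 4735.7$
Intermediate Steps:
$P{\left(n \right)} = \left(1 + n\right) \left(5 + n\right)$
$f{\left(a \right)} = \frac{2 a^{2}}{5 + a^{2} + 7 a}$ ($f{\left(a \right)} = a \frac{a + a}{a + \left(5 + a^{2} + 6 a\right)} = a \frac{2 a}{5 + a^{2} + 7 a} = \frac{2 a^{2}}{5 + a^{2} + 7 a}$)
$f{\left(45 \right)} + 4734 = \frac{2 \cdot 45^{2}}{5 + 45^{2} + 7 \cdot 45} + 4734 = 2 \cdot 2025 \frac{1}{5 + 2025 + 315} + 4734 = 2 \cdot 2025 \cdot \frac{1}{2345} + 4734 = \frac{810}{469} + 4734 = \frac{2221056}{469}$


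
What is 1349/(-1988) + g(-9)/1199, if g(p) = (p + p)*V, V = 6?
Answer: -25805/33572 ≈ -0.76865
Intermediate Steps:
g(p) = 12*p (g(p) = (p + p)*6 = (2*p)*6 = 12*p)
1349/(-1988) + g(-9)/1199 = 1349/(-1988) + (12*(-9))/1199 = 1349*(-1/1988) - 108*1/1199 = -19/28 - 108/1199 = -25805/33572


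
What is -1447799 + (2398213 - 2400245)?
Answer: -1449831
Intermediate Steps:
-1447799 + (2398213 - 2400245) = -1447799 - 2032 = -1449831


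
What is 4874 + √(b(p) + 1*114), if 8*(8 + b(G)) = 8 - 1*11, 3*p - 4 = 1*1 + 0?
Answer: 4874 + 13*√10/4 ≈ 4884.3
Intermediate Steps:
p = 5/3 (p = 4/3 + (1*1 + 0)/3 = 4/3 + (1 + 0)/3 = 4/3 + (⅓)*1 = 4/3 + ⅓ = 5/3 ≈ 1.6667)
b(G) = -67/8 (b(G) = -8 + (8 - 1*11)/8 = -8 + (8 - 11)/8 = -8 + (⅛)*(-3) = -8 - 3/8 = -67/8)
4874 + √(b(p) + 1*114) = 4874 + √(-67/8 + 1*114) = 4874 + √(-67/8 + 114) = 4874 + √(845/8) = 4874 + 13*√10/4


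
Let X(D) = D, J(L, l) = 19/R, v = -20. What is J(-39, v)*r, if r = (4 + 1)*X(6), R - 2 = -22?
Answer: -57/2 ≈ -28.500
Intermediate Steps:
R = -20 (R = 2 - 22 = -20)
J(L, l) = -19/20 (J(L, l) = 19/(-20) = 19*(-1/20) = -19/20)
r = 30 (r = (4 + 1)*6 = 5*6 = 30)
J(-39, v)*r = -19/20*30 = -57/2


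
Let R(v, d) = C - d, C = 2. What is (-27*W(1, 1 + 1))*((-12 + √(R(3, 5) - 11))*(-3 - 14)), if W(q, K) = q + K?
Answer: -16524 + 1377*I*√14 ≈ -16524.0 + 5152.3*I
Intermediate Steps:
R(v, d) = 2 - d
W(q, K) = K + q
(-27*W(1, 1 + 1))*((-12 + √(R(3, 5) - 11))*(-3 - 14)) = (-27*((1 + 1) + 1))*((-12 + √((2 - 1*5) - 11))*(-3 - 14)) = (-27*(2 + 1))*((-12 + √((2 - 5) - 11))*(-17)) = (-27*3)*((-12 + √(-3 - 11))*(-17)) = -81*(-12 + √(-14))*(-17) = -81*(-12 + I*√14)*(-17) = -81*(204 - 17*I*√14) = -16524 + 1377*I*√14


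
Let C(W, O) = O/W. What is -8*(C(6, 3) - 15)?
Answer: 116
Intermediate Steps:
-8*(C(6, 3) - 15) = -8*(3/6 - 15) = -8*(3*(⅙) - 15) = -8*(½ - 15) = -8*(-29/2) = 116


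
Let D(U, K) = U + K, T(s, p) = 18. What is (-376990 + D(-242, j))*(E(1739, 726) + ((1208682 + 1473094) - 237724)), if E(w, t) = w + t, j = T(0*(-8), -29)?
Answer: -922860463638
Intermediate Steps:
j = 18
E(w, t) = t + w
D(U, K) = K + U
(-376990 + D(-242, j))*(E(1739, 726) + ((1208682 + 1473094) - 237724)) = (-376990 + (18 - 242))*((726 + 1739) + ((1208682 + 1473094) - 237724)) = (-376990 - 224)*(2465 + (2681776 - 237724)) = -377214*(2465 + 2444052) = -377214*2446517 = -922860463638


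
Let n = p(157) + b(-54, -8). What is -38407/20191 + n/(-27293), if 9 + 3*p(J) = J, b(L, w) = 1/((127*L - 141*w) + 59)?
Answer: -17850691823518/9375404319519 ≈ -1.9040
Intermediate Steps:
b(L, w) = 1/(59 - 141*w + 127*L) (b(L, w) = 1/((-141*w + 127*L) + 59) = 1/(59 - 141*w + 127*L))
p(J) = -3 + J/3
n = 839305/17013 (n = (-3 + (⅓)*157) + 1/(59 - 141*(-8) + 127*(-54)) = (-3 + 157/3) + 1/(59 + 1128 - 6858) = 148/3 + 1/(-5671) = 148/3 - 1/5671 = 839305/17013 ≈ 49.333)
-38407/20191 + n/(-27293) = -38407/20191 + (839305/17013)/(-27293) = -38407*1/20191 + (839305/17013)*(-1/27293) = -38407/20191 - 839305/464335809 = -17850691823518/9375404319519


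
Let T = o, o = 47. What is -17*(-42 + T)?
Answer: -85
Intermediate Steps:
T = 47
-17*(-42 + T) = -17*(-42 + 47) = -17*5 = -85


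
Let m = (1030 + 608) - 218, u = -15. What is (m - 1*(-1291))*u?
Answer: -40665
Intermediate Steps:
m = 1420 (m = 1638 - 218 = 1420)
(m - 1*(-1291))*u = (1420 - 1*(-1291))*(-15) = (1420 + 1291)*(-15) = 2711*(-15) = -40665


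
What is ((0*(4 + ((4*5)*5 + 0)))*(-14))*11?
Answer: 0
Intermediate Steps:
((0*(4 + ((4*5)*5 + 0)))*(-14))*11 = ((0*(4 + (20*5 + 0)))*(-14))*11 = ((0*(4 + (100 + 0)))*(-14))*11 = ((0*(4 + 100))*(-14))*11 = ((0*104)*(-14))*11 = (0*(-14))*11 = 0*11 = 0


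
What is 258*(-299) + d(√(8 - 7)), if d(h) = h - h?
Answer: -77142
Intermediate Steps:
d(h) = 0
258*(-299) + d(√(8 - 7)) = 258*(-299) + 0 = -77142 + 0 = -77142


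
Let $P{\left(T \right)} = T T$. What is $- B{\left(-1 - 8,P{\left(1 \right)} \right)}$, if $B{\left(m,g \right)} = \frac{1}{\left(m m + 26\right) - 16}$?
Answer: $- \frac{1}{91} \approx -0.010989$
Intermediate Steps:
$P{\left(T \right)} = T^{2}$
$B{\left(m,g \right)} = \frac{1}{10 + m^{2}}$ ($B{\left(m,g \right)} = \frac{1}{\left(m^{2} + 26\right) - 16} = \frac{1}{\left(26 + m^{2}\right) - 16} = \frac{1}{10 + m^{2}}$)
$- B{\left(-1 - 8,P{\left(1 \right)} \right)} = - \frac{1}{10 + \left(-1 - 8\right)^{2}} = - \frac{1}{10 + \left(-9\right)^{2}} = - \frac{1}{10 + 81} = - \frac{1}{91}$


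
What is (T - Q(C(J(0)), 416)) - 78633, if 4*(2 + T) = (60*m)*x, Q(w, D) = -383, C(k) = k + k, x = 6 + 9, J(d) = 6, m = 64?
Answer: -63852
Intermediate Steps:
x = 15
C(k) = 2*k
T = 14398 (T = -2 + ((60*64)*15)/4 = -2 + (3840*15)/4 = -2 + (1/4)*57600 = -2 + 14400 = 14398)
(T - Q(C(J(0)), 416)) - 78633 = (14398 - 1*(-383)) - 78633 = (14398 + 383) - 78633 = 14781 - 78633 = -63852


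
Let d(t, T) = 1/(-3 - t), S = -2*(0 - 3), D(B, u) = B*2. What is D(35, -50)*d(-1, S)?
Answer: -35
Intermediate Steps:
D(B, u) = 2*B
S = 6 (S = -2*(-3) = 6)
D(35, -50)*d(-1, S) = (2*35)*(-1/(3 - 1)) = 70*(-1/2) = 70*(-1*½) = 70*(-½) = -35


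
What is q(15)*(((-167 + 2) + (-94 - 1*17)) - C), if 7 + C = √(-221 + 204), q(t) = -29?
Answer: 7801 + 29*I*√17 ≈ 7801.0 + 119.57*I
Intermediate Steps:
C = -7 + I*√17 (C = -7 + √(-221 + 204) = -7 + √(-17) = -7 + I*√17 ≈ -7.0 + 4.1231*I)
q(15)*(((-167 + 2) + (-94 - 1*17)) - C) = -29*(((-167 + 2) + (-94 - 1*17)) - (-7 + I*√17)) = -29*((-165 + (-94 - 17)) + (7 - I*√17)) = -29*((-165 - 111) + (7 - I*√17)) = -29*(-276 + (7 - I*√17)) = -29*(-269 - I*√17) = 7801 + 29*I*√17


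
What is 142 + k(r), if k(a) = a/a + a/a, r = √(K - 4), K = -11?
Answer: 144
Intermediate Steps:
r = I*√15 (r = √(-11 - 4) = √(-15) = I*√15 ≈ 3.873*I)
k(a) = 2 (k(a) = 1 + 1 = 2)
142 + k(r) = 142 + 2 = 144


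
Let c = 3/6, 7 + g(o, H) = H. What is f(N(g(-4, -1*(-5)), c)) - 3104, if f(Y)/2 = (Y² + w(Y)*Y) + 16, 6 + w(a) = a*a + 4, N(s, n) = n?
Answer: -12293/4 ≈ -3073.3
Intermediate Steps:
g(o, H) = -7 + H
c = ½ (c = 3*(⅙) = ½ ≈ 0.50000)
w(a) = -2 + a² (w(a) = -6 + (a*a + 4) = -6 + (a² + 4) = -6 + (4 + a²) = -2 + a²)
f(Y) = 32 + 2*Y² + 2*Y*(-2 + Y²) (f(Y) = 2*((Y² + (-2 + Y²)*Y) + 16) = 2*((Y² + Y*(-2 + Y²)) + 16) = 2*(16 + Y² + Y*(-2 + Y²)) = 32 + 2*Y² + 2*Y*(-2 + Y²))
f(N(g(-4, -1*(-5)), c)) - 3104 = (32 + 2*(½)² + 2*(½)*(-2 + (½)²)) - 3104 = (32 + 2*(¼) + 2*(½)*(-2 + ¼)) - 3104 = (32 + ½ + 2*(½)*(-7/4)) - 3104 = (32 + ½ - 7/4) - 3104 = 123/4 - 3104 = -12293/4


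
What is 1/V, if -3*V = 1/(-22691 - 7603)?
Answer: 90882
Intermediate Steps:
V = 1/90882 (V = -1/(3*(-22691 - 7603)) = -⅓/(-30294) = -⅓*(-1/30294) = 1/90882 ≈ 1.1003e-5)
1/V = 1/(1/90882) = 90882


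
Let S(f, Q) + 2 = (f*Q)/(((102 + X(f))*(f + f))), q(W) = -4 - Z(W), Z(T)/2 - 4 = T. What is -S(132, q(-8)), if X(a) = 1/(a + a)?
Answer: 53330/26929 ≈ 1.9804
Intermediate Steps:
Z(T) = 8 + 2*T
X(a) = 1/(2*a)
q(W) = -12 - 2*W (q(W) = -4 - (8 + 2*W) = -4 + (-8 - 2*W) = -12 - 2*W)
S(f, Q) = -2 + Q/(2*(102 + 1/(2*f))) (S(f, Q) = -2 + (f*Q)/(((102 + 1/(2*f))*(f + f))) = -2 + (Q*f)/(((102 + 1/(2*f))*(2*f))) = -2 + (Q*f)/((2*f*(102 + 1/(2*f)))) = -2 + (Q*f)*(1/(2*f*(102 + 1/(2*f)))) = -2 + Q/(2*(102 + 1/(2*f))))
-S(132, q(-8)) = -(-2 - 1*132*(408 - (-12 - 2*(-8))))/(1 + 204*132) = -(-2 - 1*132*(408 - (-12 + 16)))/(1 + 26928) = -(-2 - 1*132*(408 - 1*4))/26929 = -(-2 - 1*132*(408 - 4))/26929 = -(-2 - 1*132*404)/26929 = -(-2 - 53328)/26929 = -(-53330)/26929 = -1*(-53330/26929) = 53330/26929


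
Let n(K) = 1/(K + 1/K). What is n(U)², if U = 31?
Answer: 961/925444 ≈ 0.0010384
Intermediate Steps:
n(U)² = (31/(1 + 31²))² = (31/(1 + 961))² = (31/962)² = 961/925444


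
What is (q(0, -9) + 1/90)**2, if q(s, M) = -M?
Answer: 657721/8100 ≈ 81.200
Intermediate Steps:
(q(0, -9) + 1/90)**2 = (-1*(-9) + 1/90)**2 = (9 + 1/90)**2 = (811/90)**2 = 657721/8100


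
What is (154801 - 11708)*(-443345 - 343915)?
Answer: -112651395180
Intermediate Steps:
(154801 - 11708)*(-443345 - 343915) = 143093*(-787260) = -112651395180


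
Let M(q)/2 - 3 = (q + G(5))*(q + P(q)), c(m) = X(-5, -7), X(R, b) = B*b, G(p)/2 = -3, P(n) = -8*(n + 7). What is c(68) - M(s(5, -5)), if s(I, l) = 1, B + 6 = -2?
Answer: -580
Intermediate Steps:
B = -8 (B = -6 - 2 = -8)
P(n) = -56 - 8*n (P(n) = -8*(7 + n) = -56 - 8*n)
G(p) = -6 (G(p) = 2*(-3) = -6)
X(R, b) = -8*b
c(m) = 56 (c(m) = -8*(-7) = 56)
M(q) = 6 + 2*(-56 - 7*q)*(-6 + q) (M(q) = 6 + 2*((q - 6)*(q + (-56 - 8*q))) = 6 + 2*((-6 + q)*(-56 - 7*q)) = 6 + 2*((-56 - 7*q)*(-6 + q)) = 6 + 2*(-56 - 7*q)*(-6 + q))
c(68) - M(s(5, -5)) = 56 - (678 - 28*1 - 14*1²) = 56 - (678 - 28 - 14*1) = 56 - (678 - 28 - 14) = 56 - 1*636 = 56 - 636 = -580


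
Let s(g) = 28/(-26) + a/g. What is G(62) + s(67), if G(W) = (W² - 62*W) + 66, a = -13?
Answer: 56379/871 ≈ 64.729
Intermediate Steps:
s(g) = -14/13 - 13/g (s(g) = 28/(-26) - 13/g = 28*(-1/26) - 13/g = -14/13 - 13/g)
G(W) = 66 + W² - 62*W
G(62) + s(67) = (66 + 62² - 62*62) + (-14/13 - 13/67) = (66 + 3844 - 3844) + (-14/13 - 13*1/67) = 66 + (-14/13 - 13/67) = 66 - 1107/871 = 56379/871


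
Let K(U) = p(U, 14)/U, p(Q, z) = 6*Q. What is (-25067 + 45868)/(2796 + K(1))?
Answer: 20801/2802 ≈ 7.4236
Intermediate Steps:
K(U) = 6 (K(U) = (6*U)/U = 6)
(-25067 + 45868)/(2796 + K(1)) = (-25067 + 45868)/(2796 + 6) = 20801/2802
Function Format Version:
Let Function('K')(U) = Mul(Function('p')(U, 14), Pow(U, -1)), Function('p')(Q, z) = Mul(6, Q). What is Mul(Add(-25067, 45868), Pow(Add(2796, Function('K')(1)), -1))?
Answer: Rational(20801, 2802) ≈ 7.4236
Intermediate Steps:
Function('K')(U) = 6 (Function('K')(U) = Mul(Mul(6, U), Pow(U, -1)) = 6)
Mul(Add(-25067, 45868), Pow(Add(2796, Function('K')(1)), -1)) = Mul(Add(-25067, 45868), Pow(Add(2796, 6), -1)) = Mul(20801, Pow(2802, -1)) = Mul(20801, Rational(1, 2802)) = Rational(20801, 2802)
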